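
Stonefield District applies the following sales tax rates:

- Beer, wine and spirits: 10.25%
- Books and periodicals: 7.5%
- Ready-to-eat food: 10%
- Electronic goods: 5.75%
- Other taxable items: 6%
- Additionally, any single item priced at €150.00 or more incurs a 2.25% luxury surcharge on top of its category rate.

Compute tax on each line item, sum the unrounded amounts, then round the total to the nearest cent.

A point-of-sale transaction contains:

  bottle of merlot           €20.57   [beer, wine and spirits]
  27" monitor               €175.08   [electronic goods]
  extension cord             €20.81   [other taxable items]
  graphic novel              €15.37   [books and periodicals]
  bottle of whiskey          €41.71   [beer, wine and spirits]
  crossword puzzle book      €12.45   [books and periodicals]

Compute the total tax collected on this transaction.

Bottle of merlot €20.57: beer, wine and spirits → 10.25% → €2.108425
27" monitor €175.08: electronic goods → 5.75% + 2.25% surcharge = 8% → €14.0064
Extension cord €20.81: other taxable items → 6% → €1.2486
Graphic novel €15.37: books and periodicals → 7.5% → €1.15275
Bottle of whiskey €41.71: beer, wine and spirits → 10.25% → €4.275275
Crossword puzzle book €12.45: books and periodicals → 7.5% → €0.93375
Unrounded tax sum = €23.7252 → €23.73

€23.73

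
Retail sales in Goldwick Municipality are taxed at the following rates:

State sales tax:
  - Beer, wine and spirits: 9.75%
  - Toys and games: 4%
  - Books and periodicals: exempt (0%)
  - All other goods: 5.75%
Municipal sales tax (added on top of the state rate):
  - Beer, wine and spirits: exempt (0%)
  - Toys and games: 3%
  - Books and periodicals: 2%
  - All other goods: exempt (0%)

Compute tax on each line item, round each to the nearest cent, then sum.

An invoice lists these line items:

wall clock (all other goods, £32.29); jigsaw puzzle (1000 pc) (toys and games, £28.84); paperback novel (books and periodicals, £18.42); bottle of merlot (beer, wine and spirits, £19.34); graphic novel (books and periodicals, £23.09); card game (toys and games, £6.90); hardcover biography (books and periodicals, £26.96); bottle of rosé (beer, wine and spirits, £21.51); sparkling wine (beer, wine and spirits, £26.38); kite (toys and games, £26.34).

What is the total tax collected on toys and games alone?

Jigsaw puzzle (1000 pc) £28.84: toys and games → 4% + 3% municipal = 7% → £2.02
Card game £6.90: toys and games → 4% + 3% municipal = 7% → £0.48
Kite £26.34: toys and games → 4% + 3% municipal = 7% → £1.84
Tax on toys and games = £2.02 + £0.48 + £1.84 = £4.34

£4.34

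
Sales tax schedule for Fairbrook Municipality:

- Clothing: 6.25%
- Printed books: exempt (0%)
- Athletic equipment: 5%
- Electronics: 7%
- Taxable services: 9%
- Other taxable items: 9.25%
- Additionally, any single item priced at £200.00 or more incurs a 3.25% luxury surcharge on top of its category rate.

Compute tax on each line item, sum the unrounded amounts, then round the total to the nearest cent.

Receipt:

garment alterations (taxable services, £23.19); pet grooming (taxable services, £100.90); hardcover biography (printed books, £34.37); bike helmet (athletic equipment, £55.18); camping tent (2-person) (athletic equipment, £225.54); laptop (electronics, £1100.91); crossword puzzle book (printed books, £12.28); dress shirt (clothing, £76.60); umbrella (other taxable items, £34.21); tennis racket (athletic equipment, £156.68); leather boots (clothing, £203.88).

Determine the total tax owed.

Garment alterations £23.19: taxable services → 9% → £2.0871
Pet grooming £100.90: taxable services → 9% → £9.081
Hardcover biography £34.37: printed books → 0% → £0.00
Bike helmet £55.18: athletic equipment → 5% → £2.759
Camping tent (2-person) £225.54: athletic equipment → 5% + 3.25% surcharge = 8.25% → £18.60705
Laptop £1100.91: electronics → 7% + 3.25% surcharge = 10.25% → £112.843275
Crossword puzzle book £12.28: printed books → 0% → £0.00
Dress shirt £76.60: clothing → 6.25% → £4.7875
Umbrella £34.21: other taxable items → 9.25% → £3.164425
Tennis racket £156.68: athletic equipment → 5% → £7.834
Leather boots £203.88: clothing → 6.25% + 3.25% surcharge = 9.5% → £19.3686
Unrounded tax sum = £180.53195 → £180.53

£180.53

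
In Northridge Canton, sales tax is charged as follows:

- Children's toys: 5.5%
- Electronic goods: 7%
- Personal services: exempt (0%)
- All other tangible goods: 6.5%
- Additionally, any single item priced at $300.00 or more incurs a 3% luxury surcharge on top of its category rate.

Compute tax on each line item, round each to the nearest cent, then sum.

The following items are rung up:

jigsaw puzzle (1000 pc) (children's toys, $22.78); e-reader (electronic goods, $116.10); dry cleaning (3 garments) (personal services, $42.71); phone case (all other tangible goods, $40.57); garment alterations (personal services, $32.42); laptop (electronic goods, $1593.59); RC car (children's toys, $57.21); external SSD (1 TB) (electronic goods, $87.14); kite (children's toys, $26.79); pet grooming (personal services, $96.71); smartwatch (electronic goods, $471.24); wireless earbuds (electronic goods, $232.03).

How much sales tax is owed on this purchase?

$245.46

Jigsaw puzzle (1000 pc) $22.78: children's toys → 5.5% → $1.25
E-reader $116.10: electronic goods → 7% → $8.13
Dry cleaning (3 garments) $42.71: personal services → 0% → $0.00
Phone case $40.57: all other tangible goods → 6.5% → $2.64
Garment alterations $32.42: personal services → 0% → $0.00
Laptop $1593.59: electronic goods → 7% + 3% surcharge = 10% → $159.36
RC car $57.21: children's toys → 5.5% → $3.15
External SSD (1 TB) $87.14: electronic goods → 7% → $6.10
Kite $26.79: children's toys → 5.5% → $1.47
Pet grooming $96.71: personal services → 0% → $0.00
Smartwatch $471.24: electronic goods → 7% + 3% surcharge = 10% → $47.12
Wireless earbuds $232.03: electronic goods → 7% → $16.24
Total tax = $1.25 + $8.13 + $2.64 + $159.36 + $3.15 + $6.10 + $1.47 + $47.12 + $16.24 = $245.46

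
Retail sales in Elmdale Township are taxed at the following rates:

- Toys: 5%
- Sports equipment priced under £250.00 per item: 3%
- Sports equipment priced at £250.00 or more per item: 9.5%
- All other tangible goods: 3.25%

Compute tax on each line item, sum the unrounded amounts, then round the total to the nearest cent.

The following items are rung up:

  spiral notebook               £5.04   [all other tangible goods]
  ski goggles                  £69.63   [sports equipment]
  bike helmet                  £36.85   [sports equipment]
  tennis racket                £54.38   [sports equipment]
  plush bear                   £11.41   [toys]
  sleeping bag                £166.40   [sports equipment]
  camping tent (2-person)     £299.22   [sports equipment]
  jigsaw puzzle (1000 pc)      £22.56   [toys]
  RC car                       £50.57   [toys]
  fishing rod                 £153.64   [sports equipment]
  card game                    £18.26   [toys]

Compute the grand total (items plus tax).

Spiral notebook £5.04: all other tangible goods → 3.25% → £0.1638
Ski goggles £69.63: sports equipment, under £250.00 → 3% → £2.0889
Bike helmet £36.85: sports equipment, under £250.00 → 3% → £1.1055
Tennis racket £54.38: sports equipment, under £250.00 → 3% → £1.6314
Plush bear £11.41: toys → 5% → £0.5705
Sleeping bag £166.40: sports equipment, under £250.00 → 3% → £4.992
Camping tent (2-person) £299.22: sports equipment, £250.00 or more → 9.5% → £28.4259
Jigsaw puzzle (1000 pc) £22.56: toys → 5% → £1.128
RC car £50.57: toys → 5% → £2.5285
Fishing rod £153.64: sports equipment, under £250.00 → 3% → £4.6092
Card game £18.26: toys → 5% → £0.913
Subtotal = £887.96; unrounded tax = £48.1567 → £48.16; total due = £936.12

£936.12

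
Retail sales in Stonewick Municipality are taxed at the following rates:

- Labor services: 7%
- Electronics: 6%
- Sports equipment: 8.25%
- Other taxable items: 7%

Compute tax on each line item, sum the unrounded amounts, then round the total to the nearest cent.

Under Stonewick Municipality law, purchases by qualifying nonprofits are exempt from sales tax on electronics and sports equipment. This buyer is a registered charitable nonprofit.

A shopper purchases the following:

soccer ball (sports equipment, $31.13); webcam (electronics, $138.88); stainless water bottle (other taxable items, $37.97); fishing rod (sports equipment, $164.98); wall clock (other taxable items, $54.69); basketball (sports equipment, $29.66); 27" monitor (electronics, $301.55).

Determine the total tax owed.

Soccer ball $31.13: sports equipment, buyer-exempt → 0% → $0.00
Webcam $138.88: electronics, buyer-exempt → 0% → $0.00
Stainless water bottle $37.97: other taxable items → 7% → $2.6579
Fishing rod $164.98: sports equipment, buyer-exempt → 0% → $0.00
Wall clock $54.69: other taxable items → 7% → $3.8283
Basketball $29.66: sports equipment, buyer-exempt → 0% → $0.00
27" monitor $301.55: electronics, buyer-exempt → 0% → $0.00
Unrounded tax sum = $6.4862 → $6.49

$6.49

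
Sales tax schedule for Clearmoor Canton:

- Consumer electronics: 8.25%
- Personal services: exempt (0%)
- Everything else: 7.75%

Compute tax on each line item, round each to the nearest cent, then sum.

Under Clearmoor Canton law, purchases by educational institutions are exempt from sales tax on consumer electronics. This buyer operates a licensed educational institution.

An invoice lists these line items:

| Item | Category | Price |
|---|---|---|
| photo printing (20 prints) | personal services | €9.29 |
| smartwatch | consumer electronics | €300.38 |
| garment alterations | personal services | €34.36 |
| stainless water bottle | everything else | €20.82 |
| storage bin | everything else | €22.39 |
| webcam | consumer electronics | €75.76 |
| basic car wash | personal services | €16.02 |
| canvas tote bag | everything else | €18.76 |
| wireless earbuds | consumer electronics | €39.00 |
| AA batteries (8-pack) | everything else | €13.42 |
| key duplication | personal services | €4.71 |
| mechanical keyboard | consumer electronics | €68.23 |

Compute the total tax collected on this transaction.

Photo printing (20 prints) €9.29: personal services → 0% → €0.00
Smartwatch €300.38: consumer electronics, buyer-exempt → 0% → €0.00
Garment alterations €34.36: personal services → 0% → €0.00
Stainless water bottle €20.82: everything else → 7.75% → €1.61
Storage bin €22.39: everything else → 7.75% → €1.74
Webcam €75.76: consumer electronics, buyer-exempt → 0% → €0.00
Basic car wash €16.02: personal services → 0% → €0.00
Canvas tote bag €18.76: everything else → 7.75% → €1.45
Wireless earbuds €39.00: consumer electronics, buyer-exempt → 0% → €0.00
AA batteries (8-pack) €13.42: everything else → 7.75% → €1.04
Key duplication €4.71: personal services → 0% → €0.00
Mechanical keyboard €68.23: consumer electronics, buyer-exempt → 0% → €0.00
Total tax = €1.61 + €1.74 + €1.45 + €1.04 = €5.84

€5.84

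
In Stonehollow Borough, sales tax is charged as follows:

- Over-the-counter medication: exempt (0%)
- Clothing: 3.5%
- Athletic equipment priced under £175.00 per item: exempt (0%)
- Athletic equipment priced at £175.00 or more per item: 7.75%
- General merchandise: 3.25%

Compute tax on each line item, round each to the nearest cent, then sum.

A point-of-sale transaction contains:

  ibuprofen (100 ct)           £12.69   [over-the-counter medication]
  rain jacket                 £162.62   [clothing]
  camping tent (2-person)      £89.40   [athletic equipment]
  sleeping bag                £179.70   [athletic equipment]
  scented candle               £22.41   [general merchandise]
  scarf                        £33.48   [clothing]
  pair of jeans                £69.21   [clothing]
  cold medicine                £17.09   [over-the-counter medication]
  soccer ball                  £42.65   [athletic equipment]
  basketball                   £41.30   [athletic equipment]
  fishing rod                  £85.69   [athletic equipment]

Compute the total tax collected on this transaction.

Ibuprofen (100 ct) £12.69: over-the-counter medication → 0% → £0.00
Rain jacket £162.62: clothing → 3.5% → £5.69
Camping tent (2-person) £89.40: athletic equipment, under £175.00 → 0% → £0.00
Sleeping bag £179.70: athletic equipment, £175.00 or more → 7.75% → £13.93
Scented candle £22.41: general merchandise → 3.25% → £0.73
Scarf £33.48: clothing → 3.5% → £1.17
Pair of jeans £69.21: clothing → 3.5% → £2.42
Cold medicine £17.09: over-the-counter medication → 0% → £0.00
Soccer ball £42.65: athletic equipment, under £175.00 → 0% → £0.00
Basketball £41.30: athletic equipment, under £175.00 → 0% → £0.00
Fishing rod £85.69: athletic equipment, under £175.00 → 0% → £0.00
Total tax = £5.69 + £13.93 + £0.73 + £1.17 + £2.42 = £23.94

£23.94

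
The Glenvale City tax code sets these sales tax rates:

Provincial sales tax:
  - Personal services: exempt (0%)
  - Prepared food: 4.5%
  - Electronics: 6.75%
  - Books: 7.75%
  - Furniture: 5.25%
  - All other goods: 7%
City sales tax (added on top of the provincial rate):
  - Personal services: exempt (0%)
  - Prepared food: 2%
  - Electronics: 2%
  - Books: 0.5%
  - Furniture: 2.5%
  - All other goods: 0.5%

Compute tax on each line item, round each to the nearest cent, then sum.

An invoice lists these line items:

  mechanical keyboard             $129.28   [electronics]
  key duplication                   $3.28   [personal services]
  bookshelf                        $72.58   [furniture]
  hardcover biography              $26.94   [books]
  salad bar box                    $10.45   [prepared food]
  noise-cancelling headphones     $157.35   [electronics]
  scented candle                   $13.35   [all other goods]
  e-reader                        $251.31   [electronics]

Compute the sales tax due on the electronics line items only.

Mechanical keyboard $129.28: electronics → 6.75% + 2% city = 8.75% → $11.31
Noise-cancelling headphones $157.35: electronics → 6.75% + 2% city = 8.75% → $13.77
E-reader $251.31: electronics → 6.75% + 2% city = 8.75% → $21.99
Tax on electronics = $11.31 + $13.77 + $21.99 = $47.07

$47.07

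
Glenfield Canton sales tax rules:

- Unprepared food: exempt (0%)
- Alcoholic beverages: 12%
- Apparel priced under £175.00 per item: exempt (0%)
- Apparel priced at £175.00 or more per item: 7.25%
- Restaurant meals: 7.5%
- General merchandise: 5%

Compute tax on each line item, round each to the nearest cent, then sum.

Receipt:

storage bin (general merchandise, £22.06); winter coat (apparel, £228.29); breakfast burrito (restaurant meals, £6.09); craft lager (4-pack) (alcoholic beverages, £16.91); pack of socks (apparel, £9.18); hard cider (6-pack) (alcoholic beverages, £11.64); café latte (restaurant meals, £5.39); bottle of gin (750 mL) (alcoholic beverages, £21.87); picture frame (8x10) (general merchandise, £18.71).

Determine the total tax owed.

£25.50

Storage bin £22.06: general merchandise → 5% → £1.10
Winter coat £228.29: apparel, £175.00 or more → 7.25% → £16.55
Breakfast burrito £6.09: restaurant meals → 7.5% → £0.46
Craft lager (4-pack) £16.91: alcoholic beverages → 12% → £2.03
Pack of socks £9.18: apparel, under £175.00 → 0% → £0.00
Hard cider (6-pack) £11.64: alcoholic beverages → 12% → £1.40
Café latte £5.39: restaurant meals → 7.5% → £0.40
Bottle of gin (750 mL) £21.87: alcoholic beverages → 12% → £2.62
Picture frame (8x10) £18.71: general merchandise → 5% → £0.94
Total tax = £1.10 + £16.55 + £0.46 + £2.03 + £1.40 + £0.40 + £2.62 + £0.94 = £25.50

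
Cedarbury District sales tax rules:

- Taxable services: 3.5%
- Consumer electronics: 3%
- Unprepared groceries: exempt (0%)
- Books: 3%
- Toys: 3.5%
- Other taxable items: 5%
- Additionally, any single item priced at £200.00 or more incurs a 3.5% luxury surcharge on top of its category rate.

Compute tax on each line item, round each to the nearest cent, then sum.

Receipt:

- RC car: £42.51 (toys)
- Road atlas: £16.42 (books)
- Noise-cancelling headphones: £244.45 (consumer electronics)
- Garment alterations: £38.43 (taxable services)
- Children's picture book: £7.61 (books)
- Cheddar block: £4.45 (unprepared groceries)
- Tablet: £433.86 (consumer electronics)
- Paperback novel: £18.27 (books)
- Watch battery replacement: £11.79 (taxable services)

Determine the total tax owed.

£48.61

RC car £42.51: toys → 3.5% → £1.49
Road atlas £16.42: books → 3% → £0.49
Noise-cancelling headphones £244.45: consumer electronics → 3% + 3.5% surcharge = 6.5% → £15.89
Garment alterations £38.43: taxable services → 3.5% → £1.35
Children's picture book £7.61: books → 3% → £0.23
Cheddar block £4.45: unprepared groceries → 0% → £0.00
Tablet £433.86: consumer electronics → 3% + 3.5% surcharge = 6.5% → £28.20
Paperback novel £18.27: books → 3% → £0.55
Watch battery replacement £11.79: taxable services → 3.5% → £0.41
Total tax = £1.49 + £0.49 + £15.89 + £1.35 + £0.23 + £28.20 + £0.55 + £0.41 = £48.61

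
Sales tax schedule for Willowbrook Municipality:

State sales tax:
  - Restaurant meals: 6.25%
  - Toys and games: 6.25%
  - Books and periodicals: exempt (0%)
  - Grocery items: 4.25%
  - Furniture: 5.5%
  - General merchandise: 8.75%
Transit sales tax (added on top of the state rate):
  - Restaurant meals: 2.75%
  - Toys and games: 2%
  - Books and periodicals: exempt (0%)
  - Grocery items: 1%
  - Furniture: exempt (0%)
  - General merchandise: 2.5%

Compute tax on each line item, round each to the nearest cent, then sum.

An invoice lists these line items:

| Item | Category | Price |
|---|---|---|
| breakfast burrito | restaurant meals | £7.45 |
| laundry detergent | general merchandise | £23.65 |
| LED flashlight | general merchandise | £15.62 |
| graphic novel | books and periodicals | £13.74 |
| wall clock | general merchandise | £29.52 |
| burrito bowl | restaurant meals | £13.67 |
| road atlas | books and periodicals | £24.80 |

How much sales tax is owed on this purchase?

Breakfast burrito £7.45: restaurant meals → 6.25% + 2.75% transit = 9% → £0.67
Laundry detergent £23.65: general merchandise → 8.75% + 2.5% transit = 11.25% → £2.66
LED flashlight £15.62: general merchandise → 8.75% + 2.5% transit = 11.25% → £1.76
Graphic novel £13.74: books and periodicals → 0% + 0% transit = 0% → £0.00
Wall clock £29.52: general merchandise → 8.75% + 2.5% transit = 11.25% → £3.32
Burrito bowl £13.67: restaurant meals → 6.25% + 2.75% transit = 9% → £1.23
Road atlas £24.80: books and periodicals → 0% + 0% transit = 0% → £0.00
Total tax = £0.67 + £2.66 + £1.76 + £3.32 + £1.23 = £9.64

£9.64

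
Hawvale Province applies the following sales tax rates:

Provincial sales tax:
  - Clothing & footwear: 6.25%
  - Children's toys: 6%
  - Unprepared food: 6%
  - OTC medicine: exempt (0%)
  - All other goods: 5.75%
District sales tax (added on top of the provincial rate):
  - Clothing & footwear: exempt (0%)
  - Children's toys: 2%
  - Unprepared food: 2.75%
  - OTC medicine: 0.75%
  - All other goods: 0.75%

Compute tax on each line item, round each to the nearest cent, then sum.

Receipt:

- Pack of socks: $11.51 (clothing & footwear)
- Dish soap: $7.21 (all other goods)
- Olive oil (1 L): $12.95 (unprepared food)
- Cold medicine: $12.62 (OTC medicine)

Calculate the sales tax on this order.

$2.41

Pack of socks $11.51: clothing & footwear → 6.25% + 0% district = 6.25% → $0.72
Dish soap $7.21: all other goods → 5.75% + 0.75% district = 6.5% → $0.47
Olive oil (1 L) $12.95: unprepared food → 6% + 2.75% district = 8.75% → $1.13
Cold medicine $12.62: OTC medicine → 0% + 0.75% district = 0.75% → $0.09
Total tax = $0.72 + $0.47 + $1.13 + $0.09 = $2.41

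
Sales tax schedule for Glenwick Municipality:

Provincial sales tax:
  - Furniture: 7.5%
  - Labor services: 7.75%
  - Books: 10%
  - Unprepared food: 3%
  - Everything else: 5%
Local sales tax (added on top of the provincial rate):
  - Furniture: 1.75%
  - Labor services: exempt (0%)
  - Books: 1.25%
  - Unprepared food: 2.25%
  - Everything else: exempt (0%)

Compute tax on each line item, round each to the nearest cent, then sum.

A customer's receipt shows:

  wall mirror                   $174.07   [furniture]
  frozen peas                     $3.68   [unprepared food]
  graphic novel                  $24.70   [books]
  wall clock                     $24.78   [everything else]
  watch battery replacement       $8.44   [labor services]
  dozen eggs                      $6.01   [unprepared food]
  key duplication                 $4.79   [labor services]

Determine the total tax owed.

Wall mirror $174.07: furniture → 7.5% + 1.75% local = 9.25% → $16.10
Frozen peas $3.68: unprepared food → 3% + 2.25% local = 5.25% → $0.19
Graphic novel $24.70: books → 10% + 1.25% local = 11.25% → $2.78
Wall clock $24.78: everything else → 5% + 0% local = 5% → $1.24
Watch battery replacement $8.44: labor services → 7.75% + 0% local = 7.75% → $0.65
Dozen eggs $6.01: unprepared food → 3% + 2.25% local = 5.25% → $0.32
Key duplication $4.79: labor services → 7.75% + 0% local = 7.75% → $0.37
Total tax = $16.10 + $0.19 + $2.78 + $1.24 + $0.65 + $0.32 + $0.37 = $21.65

$21.65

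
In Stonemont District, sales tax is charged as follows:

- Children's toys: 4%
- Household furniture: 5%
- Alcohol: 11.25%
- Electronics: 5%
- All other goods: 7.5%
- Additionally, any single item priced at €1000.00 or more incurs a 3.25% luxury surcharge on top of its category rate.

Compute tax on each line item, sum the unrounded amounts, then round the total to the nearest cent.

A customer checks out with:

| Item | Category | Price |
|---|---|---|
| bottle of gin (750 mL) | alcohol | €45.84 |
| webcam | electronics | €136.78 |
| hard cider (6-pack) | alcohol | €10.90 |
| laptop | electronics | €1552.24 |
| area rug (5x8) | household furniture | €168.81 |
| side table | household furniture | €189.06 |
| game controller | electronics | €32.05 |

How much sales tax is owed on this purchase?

€160.78

Bottle of gin (750 mL) €45.84: alcohol → 11.25% → €5.157
Webcam €136.78: electronics → 5% → €6.839
Hard cider (6-pack) €10.90: alcohol → 11.25% → €1.22625
Laptop €1552.24: electronics → 5% + 3.25% surcharge = 8.25% → €128.0598
Area rug (5x8) €168.81: household furniture → 5% → €8.4405
Side table €189.06: household furniture → 5% → €9.453
Game controller €32.05: electronics → 5% → €1.6025
Unrounded tax sum = €160.77805 → €160.78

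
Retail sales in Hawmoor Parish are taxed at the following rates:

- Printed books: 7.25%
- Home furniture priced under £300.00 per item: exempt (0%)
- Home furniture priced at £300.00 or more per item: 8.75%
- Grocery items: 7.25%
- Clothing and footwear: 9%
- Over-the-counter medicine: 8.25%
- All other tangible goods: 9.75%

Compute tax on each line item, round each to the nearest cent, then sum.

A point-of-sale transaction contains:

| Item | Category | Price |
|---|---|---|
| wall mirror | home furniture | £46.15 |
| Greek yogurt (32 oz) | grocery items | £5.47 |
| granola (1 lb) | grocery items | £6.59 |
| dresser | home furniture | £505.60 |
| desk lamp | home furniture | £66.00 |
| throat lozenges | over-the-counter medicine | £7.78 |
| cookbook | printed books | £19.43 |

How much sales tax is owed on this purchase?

Wall mirror £46.15: home furniture, under £300.00 → 0% → £0.00
Greek yogurt (32 oz) £5.47: grocery items → 7.25% → £0.40
Granola (1 lb) £6.59: grocery items → 7.25% → £0.48
Dresser £505.60: home furniture, £300.00 or more → 8.75% → £44.24
Desk lamp £66.00: home furniture, under £300.00 → 0% → £0.00
Throat lozenges £7.78: over-the-counter medicine → 8.25% → £0.64
Cookbook £19.43: printed books → 7.25% → £1.41
Total tax = £0.40 + £0.48 + £44.24 + £0.64 + £1.41 = £47.17

£47.17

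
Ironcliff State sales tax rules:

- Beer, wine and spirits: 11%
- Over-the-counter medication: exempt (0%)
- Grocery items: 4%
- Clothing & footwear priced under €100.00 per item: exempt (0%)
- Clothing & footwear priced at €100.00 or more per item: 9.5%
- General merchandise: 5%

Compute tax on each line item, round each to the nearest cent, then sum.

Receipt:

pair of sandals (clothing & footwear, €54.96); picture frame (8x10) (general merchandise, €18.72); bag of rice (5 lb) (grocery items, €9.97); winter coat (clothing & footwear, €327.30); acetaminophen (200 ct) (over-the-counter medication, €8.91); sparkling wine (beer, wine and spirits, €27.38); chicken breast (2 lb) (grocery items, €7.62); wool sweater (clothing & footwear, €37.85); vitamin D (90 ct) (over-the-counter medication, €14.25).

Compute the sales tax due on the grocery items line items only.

Bag of rice (5 lb) €9.97: grocery items → 4% → €0.40
Chicken breast (2 lb) €7.62: grocery items → 4% → €0.30
Tax on grocery items = €0.40 + €0.30 = €0.70

€0.70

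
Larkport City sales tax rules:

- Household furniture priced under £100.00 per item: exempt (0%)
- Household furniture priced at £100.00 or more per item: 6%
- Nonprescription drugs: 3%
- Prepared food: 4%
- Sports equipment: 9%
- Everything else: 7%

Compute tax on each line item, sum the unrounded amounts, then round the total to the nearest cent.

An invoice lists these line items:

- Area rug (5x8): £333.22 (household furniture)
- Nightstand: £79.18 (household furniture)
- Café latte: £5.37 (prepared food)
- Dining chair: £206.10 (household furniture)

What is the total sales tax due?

£32.57

Area rug (5x8) £333.22: household furniture, £100.00 or more → 6% → £19.9932
Nightstand £79.18: household furniture, under £100.00 → 0% → £0.00
Café latte £5.37: prepared food → 4% → £0.2148
Dining chair £206.10: household furniture, £100.00 or more → 6% → £12.366
Unrounded tax sum = £32.574 → £32.57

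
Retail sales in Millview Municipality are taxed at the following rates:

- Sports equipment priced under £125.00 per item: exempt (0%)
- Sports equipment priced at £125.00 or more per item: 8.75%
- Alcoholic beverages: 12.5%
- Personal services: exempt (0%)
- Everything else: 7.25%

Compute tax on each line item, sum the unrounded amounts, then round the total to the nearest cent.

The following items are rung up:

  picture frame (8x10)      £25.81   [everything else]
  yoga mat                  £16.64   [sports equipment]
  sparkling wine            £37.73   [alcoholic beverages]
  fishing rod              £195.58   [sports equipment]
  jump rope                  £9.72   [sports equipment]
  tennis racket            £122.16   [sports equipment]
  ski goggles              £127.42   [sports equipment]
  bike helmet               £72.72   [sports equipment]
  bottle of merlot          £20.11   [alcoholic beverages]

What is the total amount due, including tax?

Picture frame (8x10) £25.81: everything else → 7.25% → £1.871225
Yoga mat £16.64: sports equipment, under £125.00 → 0% → £0.00
Sparkling wine £37.73: alcoholic beverages → 12.5% → £4.71625
Fishing rod £195.58: sports equipment, £125.00 or more → 8.75% → £17.11325
Jump rope £9.72: sports equipment, under £125.00 → 0% → £0.00
Tennis racket £122.16: sports equipment, under £125.00 → 0% → £0.00
Ski goggles £127.42: sports equipment, £125.00 or more → 8.75% → £11.14925
Bike helmet £72.72: sports equipment, under £125.00 → 0% → £0.00
Bottle of merlot £20.11: alcoholic beverages → 12.5% → £2.51375
Subtotal = £627.89; unrounded tax = £37.363725 → £37.36; total due = £665.25

£665.25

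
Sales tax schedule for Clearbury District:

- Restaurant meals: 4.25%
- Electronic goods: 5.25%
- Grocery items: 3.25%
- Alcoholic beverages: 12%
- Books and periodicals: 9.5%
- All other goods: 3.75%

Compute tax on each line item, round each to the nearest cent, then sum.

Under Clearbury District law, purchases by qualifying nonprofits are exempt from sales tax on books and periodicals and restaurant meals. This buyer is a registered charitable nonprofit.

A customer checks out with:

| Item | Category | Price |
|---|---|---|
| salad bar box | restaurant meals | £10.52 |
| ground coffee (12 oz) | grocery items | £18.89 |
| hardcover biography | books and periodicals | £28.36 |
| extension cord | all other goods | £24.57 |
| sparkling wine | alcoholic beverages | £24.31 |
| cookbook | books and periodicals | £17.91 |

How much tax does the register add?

£4.45

Salad bar box £10.52: restaurant meals, buyer-exempt → 0% → £0.00
Ground coffee (12 oz) £18.89: grocery items → 3.25% → £0.61
Hardcover biography £28.36: books and periodicals, buyer-exempt → 0% → £0.00
Extension cord £24.57: all other goods → 3.75% → £0.92
Sparkling wine £24.31: alcoholic beverages → 12% → £2.92
Cookbook £17.91: books and periodicals, buyer-exempt → 0% → £0.00
Total tax = £0.61 + £0.92 + £2.92 = £4.45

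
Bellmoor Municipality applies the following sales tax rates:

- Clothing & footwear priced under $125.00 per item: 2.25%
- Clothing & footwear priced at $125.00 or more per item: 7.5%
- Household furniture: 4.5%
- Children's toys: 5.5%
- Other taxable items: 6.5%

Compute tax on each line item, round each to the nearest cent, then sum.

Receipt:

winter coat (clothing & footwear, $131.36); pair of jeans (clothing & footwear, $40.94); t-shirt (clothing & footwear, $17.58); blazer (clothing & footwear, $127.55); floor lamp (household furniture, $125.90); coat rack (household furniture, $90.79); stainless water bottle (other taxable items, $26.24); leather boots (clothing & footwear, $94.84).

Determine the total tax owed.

$34.34

Winter coat $131.36: clothing & footwear, $125.00 or more → 7.5% → $9.85
Pair of jeans $40.94: clothing & footwear, under $125.00 → 2.25% → $0.92
T-shirt $17.58: clothing & footwear, under $125.00 → 2.25% → $0.40
Blazer $127.55: clothing & footwear, $125.00 or more → 7.5% → $9.57
Floor lamp $125.90: household furniture → 4.5% → $5.67
Coat rack $90.79: household furniture → 4.5% → $4.09
Stainless water bottle $26.24: other taxable items → 6.5% → $1.71
Leather boots $94.84: clothing & footwear, under $125.00 → 2.25% → $2.13
Total tax = $9.85 + $0.92 + $0.40 + $9.57 + $5.67 + $4.09 + $1.71 + $2.13 = $34.34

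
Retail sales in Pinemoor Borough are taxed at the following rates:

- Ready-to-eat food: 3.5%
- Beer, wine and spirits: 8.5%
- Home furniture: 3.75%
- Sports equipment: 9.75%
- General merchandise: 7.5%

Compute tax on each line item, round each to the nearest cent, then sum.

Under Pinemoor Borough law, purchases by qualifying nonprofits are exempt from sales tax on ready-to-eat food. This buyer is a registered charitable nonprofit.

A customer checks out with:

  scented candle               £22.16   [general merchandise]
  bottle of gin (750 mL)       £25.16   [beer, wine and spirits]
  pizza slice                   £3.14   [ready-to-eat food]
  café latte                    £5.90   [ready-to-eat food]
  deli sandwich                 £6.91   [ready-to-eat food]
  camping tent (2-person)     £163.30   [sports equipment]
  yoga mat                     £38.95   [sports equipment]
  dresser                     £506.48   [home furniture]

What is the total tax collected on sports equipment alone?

Camping tent (2-person) £163.30: sports equipment → 9.75% → £15.92
Yoga mat £38.95: sports equipment → 9.75% → £3.80
Tax on sports equipment = £15.92 + £3.80 = £19.72

£19.72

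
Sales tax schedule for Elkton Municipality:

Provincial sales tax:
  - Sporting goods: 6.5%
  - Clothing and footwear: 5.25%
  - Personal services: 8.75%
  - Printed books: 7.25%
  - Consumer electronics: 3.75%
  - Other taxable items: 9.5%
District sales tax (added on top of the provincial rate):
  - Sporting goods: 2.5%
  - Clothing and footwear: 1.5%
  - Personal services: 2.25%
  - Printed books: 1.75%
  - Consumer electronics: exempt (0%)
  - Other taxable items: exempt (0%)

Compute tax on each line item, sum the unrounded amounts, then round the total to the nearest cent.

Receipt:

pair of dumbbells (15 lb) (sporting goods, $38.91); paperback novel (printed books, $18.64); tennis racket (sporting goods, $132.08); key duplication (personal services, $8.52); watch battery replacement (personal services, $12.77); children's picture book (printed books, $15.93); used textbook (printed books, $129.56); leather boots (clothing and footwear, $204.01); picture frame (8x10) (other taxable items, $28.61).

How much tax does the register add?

$48.99

Pair of dumbbells (15 lb) $38.91: sporting goods → 6.5% + 2.5% district = 9% → $3.5019
Paperback novel $18.64: printed books → 7.25% + 1.75% district = 9% → $1.6776
Tennis racket $132.08: sporting goods → 6.5% + 2.5% district = 9% → $11.8872
Key duplication $8.52: personal services → 8.75% + 2.25% district = 11% → $0.9372
Watch battery replacement $12.77: personal services → 8.75% + 2.25% district = 11% → $1.4047
Children's picture book $15.93: printed books → 7.25% + 1.75% district = 9% → $1.4337
Used textbook $129.56: printed books → 7.25% + 1.75% district = 9% → $11.6604
Leather boots $204.01: clothing and footwear → 5.25% + 1.5% district = 6.75% → $13.770675
Picture frame (8x10) $28.61: other taxable items → 9.5% + 0% district = 9.5% → $2.71795
Unrounded tax sum = $48.991325 → $48.99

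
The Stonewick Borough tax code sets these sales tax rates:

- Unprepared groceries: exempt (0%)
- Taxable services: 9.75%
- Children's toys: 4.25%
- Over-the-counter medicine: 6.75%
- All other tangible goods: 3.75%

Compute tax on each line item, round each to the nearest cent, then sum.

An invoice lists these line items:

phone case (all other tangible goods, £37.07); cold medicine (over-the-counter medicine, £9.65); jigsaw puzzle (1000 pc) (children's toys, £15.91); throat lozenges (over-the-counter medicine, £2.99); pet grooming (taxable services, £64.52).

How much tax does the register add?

Phone case £37.07: all other tangible goods → 3.75% → £1.39
Cold medicine £9.65: over-the-counter medicine → 6.75% → £0.65
Jigsaw puzzle (1000 pc) £15.91: children's toys → 4.25% → £0.68
Throat lozenges £2.99: over-the-counter medicine → 6.75% → £0.20
Pet grooming £64.52: taxable services → 9.75% → £6.29
Total tax = £1.39 + £0.65 + £0.68 + £0.20 + £6.29 = £9.21

£9.21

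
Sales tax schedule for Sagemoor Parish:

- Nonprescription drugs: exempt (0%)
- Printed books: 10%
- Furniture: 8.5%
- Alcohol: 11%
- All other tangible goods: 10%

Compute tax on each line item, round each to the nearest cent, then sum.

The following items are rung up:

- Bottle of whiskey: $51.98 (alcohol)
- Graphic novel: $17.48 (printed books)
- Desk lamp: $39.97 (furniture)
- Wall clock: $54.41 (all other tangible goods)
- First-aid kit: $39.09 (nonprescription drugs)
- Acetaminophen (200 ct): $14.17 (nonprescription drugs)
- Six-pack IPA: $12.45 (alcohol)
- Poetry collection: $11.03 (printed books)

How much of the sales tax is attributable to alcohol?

Bottle of whiskey $51.98: alcohol → 11% → $5.72
Six-pack IPA $12.45: alcohol → 11% → $1.37
Tax on alcohol = $5.72 + $1.37 = $7.09

$7.09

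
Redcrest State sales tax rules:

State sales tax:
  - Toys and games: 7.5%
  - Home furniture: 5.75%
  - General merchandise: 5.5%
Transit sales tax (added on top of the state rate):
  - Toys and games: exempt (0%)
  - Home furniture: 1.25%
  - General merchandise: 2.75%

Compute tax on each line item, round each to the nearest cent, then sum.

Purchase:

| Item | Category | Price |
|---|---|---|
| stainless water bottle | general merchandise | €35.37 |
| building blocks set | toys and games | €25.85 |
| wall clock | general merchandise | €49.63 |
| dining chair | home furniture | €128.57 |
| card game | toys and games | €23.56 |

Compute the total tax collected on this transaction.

Stainless water bottle €35.37: general merchandise → 5.5% + 2.75% transit = 8.25% → €2.92
Building blocks set €25.85: toys and games → 7.5% + 0% transit = 7.5% → €1.94
Wall clock €49.63: general merchandise → 5.5% + 2.75% transit = 8.25% → €4.09
Dining chair €128.57: home furniture → 5.75% + 1.25% transit = 7% → €9.00
Card game €23.56: toys and games → 7.5% + 0% transit = 7.5% → €1.77
Total tax = €2.92 + €1.94 + €4.09 + €9.00 + €1.77 = €19.72

€19.72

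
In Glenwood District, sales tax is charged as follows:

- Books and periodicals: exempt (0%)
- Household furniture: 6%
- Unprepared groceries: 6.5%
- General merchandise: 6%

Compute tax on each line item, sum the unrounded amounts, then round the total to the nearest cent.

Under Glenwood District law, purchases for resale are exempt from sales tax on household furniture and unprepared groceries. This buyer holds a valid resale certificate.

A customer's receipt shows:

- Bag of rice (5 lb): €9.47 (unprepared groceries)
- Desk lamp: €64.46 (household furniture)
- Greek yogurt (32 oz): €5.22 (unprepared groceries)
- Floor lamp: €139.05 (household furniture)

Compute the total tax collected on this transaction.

Bag of rice (5 lb) €9.47: unprepared groceries, buyer-exempt → 0% → €0.00
Desk lamp €64.46: household furniture, buyer-exempt → 0% → €0.00
Greek yogurt (32 oz) €5.22: unprepared groceries, buyer-exempt → 0% → €0.00
Floor lamp €139.05: household furniture, buyer-exempt → 0% → €0.00
Unrounded tax sum = €0.00 → €0.00

€0.00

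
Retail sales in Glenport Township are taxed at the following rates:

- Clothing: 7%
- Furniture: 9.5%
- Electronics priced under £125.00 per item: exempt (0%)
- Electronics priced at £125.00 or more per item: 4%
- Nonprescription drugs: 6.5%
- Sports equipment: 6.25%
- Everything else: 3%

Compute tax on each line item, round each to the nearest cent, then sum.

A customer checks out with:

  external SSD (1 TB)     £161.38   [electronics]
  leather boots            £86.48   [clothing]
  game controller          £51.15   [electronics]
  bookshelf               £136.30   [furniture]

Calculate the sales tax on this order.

£25.46

External SSD (1 TB) £161.38: electronics, £125.00 or more → 4% → £6.46
Leather boots £86.48: clothing → 7% → £6.05
Game controller £51.15: electronics, under £125.00 → 0% → £0.00
Bookshelf £136.30: furniture → 9.5% → £12.95
Total tax = £6.46 + £6.05 + £12.95 = £25.46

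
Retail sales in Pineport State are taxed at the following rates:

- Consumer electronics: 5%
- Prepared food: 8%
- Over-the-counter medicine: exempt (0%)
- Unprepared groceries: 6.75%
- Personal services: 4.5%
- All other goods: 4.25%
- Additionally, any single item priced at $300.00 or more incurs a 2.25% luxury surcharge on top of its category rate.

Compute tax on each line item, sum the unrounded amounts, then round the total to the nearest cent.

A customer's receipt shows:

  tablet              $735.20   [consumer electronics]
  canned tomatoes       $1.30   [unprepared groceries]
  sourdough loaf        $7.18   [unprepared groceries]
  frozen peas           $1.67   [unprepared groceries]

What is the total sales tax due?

Tablet $735.20: consumer electronics → 5% + 2.25% surcharge = 7.25% → $53.302
Canned tomatoes $1.30: unprepared groceries → 6.75% → $0.08775
Sourdough loaf $7.18: unprepared groceries → 6.75% → $0.48465
Frozen peas $1.67: unprepared groceries → 6.75% → $0.112725
Unrounded tax sum = $53.987125 → $53.99

$53.99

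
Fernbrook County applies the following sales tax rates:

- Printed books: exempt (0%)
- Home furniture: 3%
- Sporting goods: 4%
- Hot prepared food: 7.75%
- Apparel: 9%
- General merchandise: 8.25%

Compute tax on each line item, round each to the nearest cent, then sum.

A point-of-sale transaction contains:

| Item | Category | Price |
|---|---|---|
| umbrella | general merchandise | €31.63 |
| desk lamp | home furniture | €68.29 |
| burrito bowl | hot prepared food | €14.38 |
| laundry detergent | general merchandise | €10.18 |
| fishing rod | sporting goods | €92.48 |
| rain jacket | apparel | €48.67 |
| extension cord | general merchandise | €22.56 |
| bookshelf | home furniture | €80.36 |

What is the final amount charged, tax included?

Umbrella €31.63: general merchandise → 8.25% → €2.61
Desk lamp €68.29: home furniture → 3% → €2.05
Burrito bowl €14.38: hot prepared food → 7.75% → €1.11
Laundry detergent €10.18: general merchandise → 8.25% → €0.84
Fishing rod €92.48: sporting goods → 4% → €3.70
Rain jacket €48.67: apparel → 9% → €4.38
Extension cord €22.56: general merchandise → 8.25% → €1.86
Bookshelf €80.36: home furniture → 3% → €2.41
Subtotal = €368.55; tax = €18.96; total due = €387.51

€387.51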